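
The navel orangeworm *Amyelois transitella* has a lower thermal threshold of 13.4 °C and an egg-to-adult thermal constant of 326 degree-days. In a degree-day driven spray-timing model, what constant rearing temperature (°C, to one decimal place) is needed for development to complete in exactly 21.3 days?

28.7 °C

Required daily accumulation = 326 / 21.3 = 15.305 DD/day.
T = T_base + 15.305 = 13.4 + 15.305 = 28.705 ≈ 28.7 °C.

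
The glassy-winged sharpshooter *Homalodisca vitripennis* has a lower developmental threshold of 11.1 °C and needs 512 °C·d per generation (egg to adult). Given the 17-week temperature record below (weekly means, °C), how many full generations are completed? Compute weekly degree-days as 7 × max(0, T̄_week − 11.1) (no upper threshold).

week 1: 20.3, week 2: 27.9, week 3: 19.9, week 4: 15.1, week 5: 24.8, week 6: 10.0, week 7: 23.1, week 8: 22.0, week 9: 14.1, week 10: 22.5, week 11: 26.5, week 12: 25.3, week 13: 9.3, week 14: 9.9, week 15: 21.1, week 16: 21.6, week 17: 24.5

Weekly DD (7 × max(0, T̄ − 11.1)): 64.4, 117.6, 61.6, 28.0, 95.9, 0.0, 84.0, 76.3, 21.0, 79.8, 107.8, 99.4, 0.0, 0.0, 70.0, 73.5, 93.8.
Season total = 1073.1 DD.
Complete generations = ⌊1073.1 / 512⌋ = 2.

2 generations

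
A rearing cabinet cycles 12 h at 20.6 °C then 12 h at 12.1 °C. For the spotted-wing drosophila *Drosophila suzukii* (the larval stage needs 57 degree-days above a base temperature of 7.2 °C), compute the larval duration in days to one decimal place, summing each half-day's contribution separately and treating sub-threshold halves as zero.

Day half: max(0, 20.6 − 7.2) × 0.5 = 13.4 × 0.5 = 6.70 DD.
Night half: max(0, 12.1 − 7.2) × 0.5 = 4.9 × 0.5 = 2.45 DD.
Per 24 h: 9.15 DD/day.
Duration = 57 / 9.15 = 6.230 ≈ 6.2 days.

6.2 days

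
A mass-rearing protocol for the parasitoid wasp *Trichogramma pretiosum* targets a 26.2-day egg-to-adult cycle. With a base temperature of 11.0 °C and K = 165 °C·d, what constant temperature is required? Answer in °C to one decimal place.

Required daily accumulation = 165 / 26.2 = 6.298 DD/day.
T = T_base + 6.298 = 11.0 + 6.298 = 17.298 ≈ 17.3 °C.

17.3 °C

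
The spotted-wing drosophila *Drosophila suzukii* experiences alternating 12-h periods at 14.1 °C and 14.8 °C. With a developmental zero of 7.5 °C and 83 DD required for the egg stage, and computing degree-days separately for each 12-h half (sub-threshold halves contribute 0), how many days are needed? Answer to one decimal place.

11.9 days

Day half: max(0, 14.1 − 7.5) × 0.5 = 6.6 × 0.5 = 3.30 DD.
Night half: max(0, 14.8 − 7.5) × 0.5 = 7.3 × 0.5 = 3.65 DD.
Per 24 h: 6.95 DD/day.
Duration = 83 / 6.95 = 11.942 ≈ 11.9 days.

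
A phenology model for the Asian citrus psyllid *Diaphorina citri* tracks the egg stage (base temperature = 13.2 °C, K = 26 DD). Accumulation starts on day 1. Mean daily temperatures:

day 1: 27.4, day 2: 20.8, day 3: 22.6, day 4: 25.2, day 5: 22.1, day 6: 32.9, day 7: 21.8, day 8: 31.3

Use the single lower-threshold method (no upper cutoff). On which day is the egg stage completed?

Daily DD above 13.2 °C: 14.2, 7.6, 9.4, 12.0, 8.9, 19.7, 8.6, 18.1.
Cumulative: 14.2, 21.8, 31.2, 43.2, 52.1, 71.8, 80.4, 98.5.
The total first reaches 26 DD on day 3.

day 3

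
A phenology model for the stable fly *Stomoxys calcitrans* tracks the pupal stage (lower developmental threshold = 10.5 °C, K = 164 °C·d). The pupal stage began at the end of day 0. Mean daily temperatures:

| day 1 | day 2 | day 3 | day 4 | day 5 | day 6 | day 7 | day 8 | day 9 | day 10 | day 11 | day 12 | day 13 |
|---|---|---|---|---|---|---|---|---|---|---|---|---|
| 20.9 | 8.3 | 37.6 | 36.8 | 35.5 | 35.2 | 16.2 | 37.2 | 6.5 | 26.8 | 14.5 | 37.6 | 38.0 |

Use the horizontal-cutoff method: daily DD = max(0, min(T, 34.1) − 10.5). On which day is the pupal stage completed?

day 12

Daily DD above 10.5 °C (capped at 23.6): 10.4, 0.0, 23.6, 23.6, 23.6, 23.6, 5.7, 23.6, 0.0, 16.3, 4.0, 23.6, 23.6.
Cumulative: 10.4, 10.4, 34.0, 57.6, 81.2, 104.8, 110.5, 134.1, 134.1, 150.4, 154.4, 178.0, 201.6.
The total first reaches 164 DD on day 12.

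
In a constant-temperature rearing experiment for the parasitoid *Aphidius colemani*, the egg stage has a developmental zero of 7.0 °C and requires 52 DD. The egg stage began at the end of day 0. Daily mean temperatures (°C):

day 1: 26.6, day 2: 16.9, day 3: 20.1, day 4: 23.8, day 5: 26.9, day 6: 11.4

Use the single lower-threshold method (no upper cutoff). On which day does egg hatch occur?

Daily DD above 7.0 °C: 19.6, 9.9, 13.1, 16.8, 19.9, 4.4.
Cumulative: 19.6, 29.5, 42.6, 59.4, 79.3, 83.7.
The total first reaches 52 DD on day 4.

day 4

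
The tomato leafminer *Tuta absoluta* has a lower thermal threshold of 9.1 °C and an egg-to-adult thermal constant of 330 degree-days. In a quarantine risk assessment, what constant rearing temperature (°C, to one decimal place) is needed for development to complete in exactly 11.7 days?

Required daily accumulation = 330 / 11.7 = 28.205 DD/day.
T = T_base + 28.205 = 9.1 + 28.205 = 37.305 ≈ 37.3 °C.

37.3 °C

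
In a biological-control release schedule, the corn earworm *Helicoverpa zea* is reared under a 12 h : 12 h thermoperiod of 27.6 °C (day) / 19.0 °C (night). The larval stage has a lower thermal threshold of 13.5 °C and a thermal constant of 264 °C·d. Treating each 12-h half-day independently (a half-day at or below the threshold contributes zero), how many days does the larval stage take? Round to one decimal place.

Day half: max(0, 27.6 − 13.5) × 0.5 = 14.1 × 0.5 = 7.05 DD.
Night half: max(0, 19.0 − 13.5) × 0.5 = 5.5 × 0.5 = 2.75 DD.
Per 24 h: 9.80 DD/day.
Duration = 264 / 9.80 = 26.939 ≈ 26.9 days.

26.9 days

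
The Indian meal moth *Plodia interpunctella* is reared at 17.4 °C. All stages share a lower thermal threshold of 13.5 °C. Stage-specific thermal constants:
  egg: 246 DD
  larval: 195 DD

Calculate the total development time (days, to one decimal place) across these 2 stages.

113.1 days

Daily accumulation at 17.4 °C = 17.4 − 13.5 = 3.9 DD/day.
Total K = 246 + 195 = 441 DD.
Total duration = 441 / 3.9 = 113.077 ≈ 113.1 days.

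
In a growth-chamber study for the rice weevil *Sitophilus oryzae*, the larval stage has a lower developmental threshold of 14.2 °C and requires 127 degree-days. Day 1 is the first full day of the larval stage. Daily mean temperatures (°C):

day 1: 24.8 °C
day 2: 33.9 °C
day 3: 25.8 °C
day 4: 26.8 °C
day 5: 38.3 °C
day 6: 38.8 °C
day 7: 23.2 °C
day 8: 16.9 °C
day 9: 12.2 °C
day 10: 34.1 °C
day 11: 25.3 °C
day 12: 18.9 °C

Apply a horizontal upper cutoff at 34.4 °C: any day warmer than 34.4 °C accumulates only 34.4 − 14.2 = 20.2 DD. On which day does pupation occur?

day 11

Daily DD above 14.2 °C (capped at 20.2): 10.6, 19.7, 11.6, 12.6, 20.2, 20.2, 9.0, 2.7, 0.0, 19.9, 11.1, 4.7.
Cumulative: 10.6, 30.3, 41.9, 54.5, 74.7, 94.9, 103.9, 106.6, 106.6, 126.5, 137.6, 142.3.
The total first reaches 127 DD on day 11.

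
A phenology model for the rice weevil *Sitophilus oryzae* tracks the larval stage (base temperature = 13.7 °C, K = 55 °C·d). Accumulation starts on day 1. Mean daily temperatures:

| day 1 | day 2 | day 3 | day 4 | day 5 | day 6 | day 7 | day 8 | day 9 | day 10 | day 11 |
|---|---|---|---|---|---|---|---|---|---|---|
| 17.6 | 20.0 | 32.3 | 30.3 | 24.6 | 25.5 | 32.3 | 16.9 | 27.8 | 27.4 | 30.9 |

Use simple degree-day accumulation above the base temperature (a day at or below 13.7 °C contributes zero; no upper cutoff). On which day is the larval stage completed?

day 5

Daily DD above 13.7 °C: 3.9, 6.3, 18.6, 16.6, 10.9, 11.8, 18.6, 3.2, 14.1, 13.7, 17.2.
Cumulative: 3.9, 10.2, 28.8, 45.4, 56.3, 68.1, 86.7, 89.9, 104.0, 117.7, 134.9.
The total first reaches 55 DD on day 5.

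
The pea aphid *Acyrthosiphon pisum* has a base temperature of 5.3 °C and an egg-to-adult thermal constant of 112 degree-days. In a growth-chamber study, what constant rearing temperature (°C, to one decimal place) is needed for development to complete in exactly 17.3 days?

Required daily accumulation = 112 / 17.3 = 6.474 DD/day.
T = T_base + 6.474 = 5.3 + 6.474 = 11.774 ≈ 11.8 °C.

11.8 °C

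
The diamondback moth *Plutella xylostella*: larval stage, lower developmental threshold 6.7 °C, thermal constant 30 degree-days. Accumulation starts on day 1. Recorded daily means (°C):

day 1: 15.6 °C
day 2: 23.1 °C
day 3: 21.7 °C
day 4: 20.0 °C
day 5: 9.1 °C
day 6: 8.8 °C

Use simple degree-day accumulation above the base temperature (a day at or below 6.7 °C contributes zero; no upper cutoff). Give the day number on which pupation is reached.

day 3

Daily DD above 6.7 °C: 8.9, 16.4, 15.0, 13.3, 2.4, 2.1.
Cumulative: 8.9, 25.3, 40.3, 53.6, 56.0, 58.1.
The total first reaches 30 DD on day 3.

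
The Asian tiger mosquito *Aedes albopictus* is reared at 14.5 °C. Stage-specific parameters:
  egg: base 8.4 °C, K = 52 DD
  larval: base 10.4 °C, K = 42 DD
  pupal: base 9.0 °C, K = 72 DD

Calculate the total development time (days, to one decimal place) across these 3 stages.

egg: 52 / (14.5 − 8.4) = 52 / 6.1 = 8.525 d.
larval: 42 / (14.5 − 10.4) = 42 / 4.1 = 10.244 d.
pupal: 72 / (14.5 − 9.0) = 72 / 5.5 = 13.091 d.
Sum = 31.859 ≈ 31.9 days.

31.9 days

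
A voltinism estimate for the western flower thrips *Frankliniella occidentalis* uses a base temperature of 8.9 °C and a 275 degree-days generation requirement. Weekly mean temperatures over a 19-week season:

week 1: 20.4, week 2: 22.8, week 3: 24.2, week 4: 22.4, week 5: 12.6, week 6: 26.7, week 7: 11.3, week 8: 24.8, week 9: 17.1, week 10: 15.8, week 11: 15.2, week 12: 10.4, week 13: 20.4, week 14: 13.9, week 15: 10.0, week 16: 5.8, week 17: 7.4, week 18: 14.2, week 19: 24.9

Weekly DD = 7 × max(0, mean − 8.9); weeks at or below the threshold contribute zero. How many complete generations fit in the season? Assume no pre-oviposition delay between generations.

3 generations

Weekly DD (7 × max(0, T̄ − 8.9)): 80.5, 97.3, 107.1, 94.5, 25.9, 124.6, 16.8, 111.3, 57.4, 48.3, 44.1, 10.5, 80.5, 35.0, 7.7, 0.0, 0.0, 37.1, 112.0.
Season total = 1090.6 DD.
Complete generations = ⌊1090.6 / 275⌋ = 3.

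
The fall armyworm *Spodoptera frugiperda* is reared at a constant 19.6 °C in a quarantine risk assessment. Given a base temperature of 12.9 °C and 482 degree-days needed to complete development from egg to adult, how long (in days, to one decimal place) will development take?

71.9 days

Daily accumulation = 19.6 − 12.9 = 6.7 DD/day.
Duration = 482 / 6.7 = 71.940 ≈ 71.9 days.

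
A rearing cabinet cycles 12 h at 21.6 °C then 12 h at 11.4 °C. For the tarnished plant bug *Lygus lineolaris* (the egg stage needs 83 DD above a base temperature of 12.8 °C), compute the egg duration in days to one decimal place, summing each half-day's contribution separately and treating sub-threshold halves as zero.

Day half: max(0, 21.6 − 12.8) × 0.5 = 8.8 × 0.5 = 4.40 DD.
Night half: max(0, 11.4 − 12.8) × 0.5 = 0.0 × 0.5 = 0.00 DD.
Per 24 h: 4.40 DD/day.
Duration = 83 / 4.40 = 18.864 ≈ 18.9 days.

18.9 days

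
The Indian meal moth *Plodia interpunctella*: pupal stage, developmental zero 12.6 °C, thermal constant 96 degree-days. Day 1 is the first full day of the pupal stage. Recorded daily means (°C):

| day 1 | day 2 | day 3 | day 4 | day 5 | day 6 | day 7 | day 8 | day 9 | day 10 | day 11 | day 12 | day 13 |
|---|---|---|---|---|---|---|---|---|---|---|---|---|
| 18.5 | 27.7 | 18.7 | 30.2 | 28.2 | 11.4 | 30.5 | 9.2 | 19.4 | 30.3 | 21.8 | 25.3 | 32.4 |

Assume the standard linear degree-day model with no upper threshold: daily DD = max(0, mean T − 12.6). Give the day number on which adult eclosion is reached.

Daily DD above 12.6 °C: 5.9, 15.1, 6.1, 17.6, 15.6, 0.0, 17.9, 0.0, 6.8, 17.7, 9.2, 12.7, 19.8.
Cumulative: 5.9, 21.0, 27.1, 44.7, 60.3, 60.3, 78.2, 78.2, 85.0, 102.7, 111.9, 124.6, 144.4.
The total first reaches 96 DD on day 10.

day 10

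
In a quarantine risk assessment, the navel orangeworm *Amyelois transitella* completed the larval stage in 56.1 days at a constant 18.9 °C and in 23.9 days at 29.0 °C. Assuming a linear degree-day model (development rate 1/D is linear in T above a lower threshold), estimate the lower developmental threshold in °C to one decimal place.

11.4 °C

Linear rate model ⇒ the product D·(T − T_b) is constant across temperatures.
56.1·(18.9 − T_b) = 23.9·(29.0 − T_b)
T_b = (56.1·18.9 − 23.9·29.0) / (56.1 − 23.9) = 367.19 / 32.2 = 11.403 °C ≈ 11.4 °C.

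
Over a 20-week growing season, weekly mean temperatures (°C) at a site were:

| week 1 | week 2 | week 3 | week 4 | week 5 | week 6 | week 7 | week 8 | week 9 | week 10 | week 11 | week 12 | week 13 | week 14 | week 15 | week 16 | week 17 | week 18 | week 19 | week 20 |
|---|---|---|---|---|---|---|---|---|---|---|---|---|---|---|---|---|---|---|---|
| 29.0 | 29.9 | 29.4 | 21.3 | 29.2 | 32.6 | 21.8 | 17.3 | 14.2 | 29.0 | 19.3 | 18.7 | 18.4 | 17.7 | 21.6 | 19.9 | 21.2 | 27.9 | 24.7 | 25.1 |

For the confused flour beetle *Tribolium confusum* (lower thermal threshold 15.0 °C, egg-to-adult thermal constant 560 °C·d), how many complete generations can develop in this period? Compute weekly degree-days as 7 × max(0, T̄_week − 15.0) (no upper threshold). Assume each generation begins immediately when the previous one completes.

2 generations

Weekly DD (7 × max(0, T̄ − 15.0)): 98.0, 104.3, 100.8, 44.1, 99.4, 123.2, 47.6, 16.1, 0.0, 98.0, 30.1, 25.9, 23.8, 18.9, 46.2, 34.3, 43.4, 90.3, 67.9, 70.7.
Season total = 1183.0 DD.
Complete generations = ⌊1183.0 / 560⌋ = 2.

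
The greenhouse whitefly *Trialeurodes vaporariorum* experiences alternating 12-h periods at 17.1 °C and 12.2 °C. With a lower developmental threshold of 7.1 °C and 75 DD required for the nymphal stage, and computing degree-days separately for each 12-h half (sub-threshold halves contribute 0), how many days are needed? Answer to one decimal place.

9.9 days

Day half: max(0, 17.1 − 7.1) × 0.5 = 10.0 × 0.5 = 5.00 DD.
Night half: max(0, 12.2 − 7.1) × 0.5 = 5.1 × 0.5 = 2.55 DD.
Per 24 h: 7.55 DD/day.
Duration = 75 / 7.55 = 9.934 ≈ 9.9 days.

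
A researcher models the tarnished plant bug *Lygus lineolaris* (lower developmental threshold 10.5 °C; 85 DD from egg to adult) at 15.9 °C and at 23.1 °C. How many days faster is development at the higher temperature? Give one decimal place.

At 15.9 °C: 85 / (15.9 − 10.5) = 85 / 5.4 = 15.741 d.
At 23.1 °C: 85 / (23.1 − 10.5) = 85 / 12.6 = 6.746 d.
Difference = |15.741 − 6.746| = 8.995 ≈ 9.0 days.

9.0 days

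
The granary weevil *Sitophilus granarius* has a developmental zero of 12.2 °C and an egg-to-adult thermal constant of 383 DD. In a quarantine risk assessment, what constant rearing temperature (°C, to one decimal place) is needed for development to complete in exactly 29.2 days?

25.3 °C

Required daily accumulation = 383 / 29.2 = 13.116 DD/day.
T = T_base + 13.116 = 12.2 + 13.116 = 25.316 ≈ 25.3 °C.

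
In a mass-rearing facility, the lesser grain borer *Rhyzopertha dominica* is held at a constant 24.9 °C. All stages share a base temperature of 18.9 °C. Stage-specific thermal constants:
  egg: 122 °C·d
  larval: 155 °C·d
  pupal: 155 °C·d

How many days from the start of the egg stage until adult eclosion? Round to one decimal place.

72.0 days

Daily accumulation at 24.9 °C = 24.9 − 18.9 = 6.0 DD/day.
Total K = 122 + 155 + 155 = 432 DD.
Total duration = 432 / 6.0 = 72.000 ≈ 72.0 days.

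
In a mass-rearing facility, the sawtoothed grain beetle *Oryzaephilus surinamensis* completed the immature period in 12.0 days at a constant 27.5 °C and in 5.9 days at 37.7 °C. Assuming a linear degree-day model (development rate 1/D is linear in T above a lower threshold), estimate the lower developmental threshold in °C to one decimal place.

17.6 °C

Under the model K = D·(T − T_b), so D₁·(T₁ − T_b) = D₂·(T₂ − T_b).
12.0·(27.5 − T_b) = 5.9·(37.7 − T_b)
T_b = (12.0·27.5 − 5.9·37.7) / (12.0 − 5.9) = 107.57 / 6.1 = 17.634 °C ≈ 17.6 °C.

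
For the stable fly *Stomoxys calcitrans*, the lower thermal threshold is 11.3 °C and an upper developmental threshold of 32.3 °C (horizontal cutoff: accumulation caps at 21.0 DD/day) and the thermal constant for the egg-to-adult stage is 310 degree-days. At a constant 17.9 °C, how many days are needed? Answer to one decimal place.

Daily accumulation = 17.9 − 11.3 = 6.6 DD/day.
Duration = 310 / 6.6 = 46.970 ≈ 47.0 days.

47.0 days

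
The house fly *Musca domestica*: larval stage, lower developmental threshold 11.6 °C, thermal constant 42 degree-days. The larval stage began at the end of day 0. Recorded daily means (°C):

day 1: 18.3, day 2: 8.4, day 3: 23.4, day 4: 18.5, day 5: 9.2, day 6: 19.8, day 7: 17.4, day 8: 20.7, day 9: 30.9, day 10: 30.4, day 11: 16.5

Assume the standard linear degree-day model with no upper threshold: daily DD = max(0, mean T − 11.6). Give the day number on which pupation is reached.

Daily DD above 11.6 °C: 6.7, 0.0, 11.8, 6.9, 0.0, 8.2, 5.8, 9.1, 19.3, 18.8, 4.9.
Cumulative: 6.7, 6.7, 18.5, 25.4, 25.4, 33.6, 39.4, 48.5, 67.8, 86.6, 91.5.
The total first reaches 42 DD on day 8.

day 8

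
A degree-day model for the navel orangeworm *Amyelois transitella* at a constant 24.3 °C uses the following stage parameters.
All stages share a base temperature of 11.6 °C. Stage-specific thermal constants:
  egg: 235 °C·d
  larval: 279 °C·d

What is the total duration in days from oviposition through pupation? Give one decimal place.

40.5 days

Daily accumulation at 24.3 °C = 24.3 − 11.6 = 12.7 DD/day.
Total K = 235 + 279 = 514 DD.
Total duration = 514 / 12.7 = 40.472 ≈ 40.5 days.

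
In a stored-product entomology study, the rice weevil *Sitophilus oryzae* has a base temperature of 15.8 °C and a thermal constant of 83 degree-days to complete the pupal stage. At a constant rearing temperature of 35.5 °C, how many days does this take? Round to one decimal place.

Daily accumulation = 35.5 − 15.8 = 19.7 DD/day.
Duration = 83 / 19.7 = 4.213 ≈ 4.2 days.

4.2 days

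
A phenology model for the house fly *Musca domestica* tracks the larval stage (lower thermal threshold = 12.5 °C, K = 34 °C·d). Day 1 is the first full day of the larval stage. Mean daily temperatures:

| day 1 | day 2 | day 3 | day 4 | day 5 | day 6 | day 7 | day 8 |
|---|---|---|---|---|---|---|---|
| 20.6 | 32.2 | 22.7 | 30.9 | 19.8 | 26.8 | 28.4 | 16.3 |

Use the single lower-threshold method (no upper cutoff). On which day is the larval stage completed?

Daily DD above 12.5 °C: 8.1, 19.7, 10.2, 18.4, 7.3, 14.3, 15.9, 3.8.
Cumulative: 8.1, 27.8, 38.0, 56.4, 63.7, 78.0, 93.9, 97.7.
The total first reaches 34 DD on day 3.

day 3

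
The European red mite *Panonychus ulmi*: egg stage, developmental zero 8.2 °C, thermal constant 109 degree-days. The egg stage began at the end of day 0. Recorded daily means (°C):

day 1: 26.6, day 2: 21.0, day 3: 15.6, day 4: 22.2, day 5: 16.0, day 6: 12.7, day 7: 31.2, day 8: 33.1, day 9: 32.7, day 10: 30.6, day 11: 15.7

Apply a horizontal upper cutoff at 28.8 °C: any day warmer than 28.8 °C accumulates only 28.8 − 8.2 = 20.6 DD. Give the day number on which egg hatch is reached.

Daily DD above 8.2 °C (capped at 20.6): 18.4, 12.8, 7.4, 14.0, 7.8, 4.5, 20.6, 20.6, 20.6, 20.6, 7.5.
Cumulative: 18.4, 31.2, 38.6, 52.6, 60.4, 64.9, 85.5, 106.1, 126.7, 147.3, 154.8.
The total first reaches 109 DD on day 9.

day 9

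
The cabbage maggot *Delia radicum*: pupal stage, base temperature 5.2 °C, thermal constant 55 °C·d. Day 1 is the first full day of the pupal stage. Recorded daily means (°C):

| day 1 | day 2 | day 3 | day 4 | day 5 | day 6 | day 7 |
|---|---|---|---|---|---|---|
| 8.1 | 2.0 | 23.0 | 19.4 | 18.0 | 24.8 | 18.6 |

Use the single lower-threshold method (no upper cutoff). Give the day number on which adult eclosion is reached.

day 6

Daily DD above 5.2 °C: 2.9, 0.0, 17.8, 14.2, 12.8, 19.6, 13.4.
Cumulative: 2.9, 2.9, 20.7, 34.9, 47.7, 67.3, 80.7.
The total first reaches 55 DD on day 6.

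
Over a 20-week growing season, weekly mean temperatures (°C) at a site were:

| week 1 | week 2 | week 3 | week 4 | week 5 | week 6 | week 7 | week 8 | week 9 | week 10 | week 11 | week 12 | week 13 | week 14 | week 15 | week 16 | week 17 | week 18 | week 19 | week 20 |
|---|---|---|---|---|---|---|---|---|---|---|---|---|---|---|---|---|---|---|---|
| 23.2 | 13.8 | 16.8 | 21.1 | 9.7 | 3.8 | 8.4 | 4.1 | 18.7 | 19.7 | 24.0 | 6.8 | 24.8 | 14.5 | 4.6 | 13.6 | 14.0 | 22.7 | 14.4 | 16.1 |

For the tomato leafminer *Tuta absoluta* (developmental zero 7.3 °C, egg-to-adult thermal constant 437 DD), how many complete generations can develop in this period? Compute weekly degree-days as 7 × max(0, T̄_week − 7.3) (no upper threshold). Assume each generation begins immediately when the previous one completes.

Weekly DD (7 × max(0, T̄ − 7.3)): 111.3, 45.5, 66.5, 96.6, 16.8, 0.0, 7.7, 0.0, 79.8, 86.8, 116.9, 0.0, 122.5, 50.4, 0.0, 44.1, 46.9, 107.8, 49.7, 61.6.
Season total = 1110.9 DD.
Complete generations = ⌊1110.9 / 437⌋ = 2.

2 generations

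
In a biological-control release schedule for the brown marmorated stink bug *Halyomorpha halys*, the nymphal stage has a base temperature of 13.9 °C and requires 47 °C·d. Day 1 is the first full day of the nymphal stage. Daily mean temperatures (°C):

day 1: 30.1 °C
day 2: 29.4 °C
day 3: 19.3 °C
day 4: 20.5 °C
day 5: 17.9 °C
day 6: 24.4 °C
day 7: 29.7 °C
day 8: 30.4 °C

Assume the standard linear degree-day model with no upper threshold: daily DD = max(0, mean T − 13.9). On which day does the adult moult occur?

day 5

Daily DD above 13.9 °C: 16.2, 15.5, 5.4, 6.6, 4.0, 10.5, 15.8, 16.5.
Cumulative: 16.2, 31.7, 37.1, 43.7, 47.7, 58.2, 74.0, 90.5.
The total first reaches 47 DD on day 5.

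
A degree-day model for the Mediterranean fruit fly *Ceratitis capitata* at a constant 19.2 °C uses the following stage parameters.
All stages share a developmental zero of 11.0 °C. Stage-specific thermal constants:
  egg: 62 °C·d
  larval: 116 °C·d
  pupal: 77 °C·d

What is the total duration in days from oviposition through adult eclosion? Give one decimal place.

Daily accumulation at 19.2 °C = 19.2 − 11.0 = 8.2 DD/day.
Total K = 62 + 116 + 77 = 255 DD.
Total duration = 255 / 8.2 = 31.098 ≈ 31.1 days.

31.1 days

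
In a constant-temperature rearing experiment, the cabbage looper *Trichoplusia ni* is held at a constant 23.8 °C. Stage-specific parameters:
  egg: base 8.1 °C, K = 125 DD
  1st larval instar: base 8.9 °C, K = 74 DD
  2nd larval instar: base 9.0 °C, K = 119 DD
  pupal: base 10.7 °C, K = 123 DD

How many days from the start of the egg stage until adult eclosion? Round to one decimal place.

30.4 days

egg: 125 / (23.8 − 8.1) = 125 / 15.7 = 7.962 d.
1st larval instar: 74 / (23.8 − 8.9) = 74 / 14.9 = 4.966 d.
2nd larval instar: 119 / (23.8 − 9.0) = 119 / 14.8 = 8.041 d.
pupal: 123 / (23.8 − 10.7) = 123 / 13.1 = 9.389 d.
Sum = 30.358 ≈ 30.4 days.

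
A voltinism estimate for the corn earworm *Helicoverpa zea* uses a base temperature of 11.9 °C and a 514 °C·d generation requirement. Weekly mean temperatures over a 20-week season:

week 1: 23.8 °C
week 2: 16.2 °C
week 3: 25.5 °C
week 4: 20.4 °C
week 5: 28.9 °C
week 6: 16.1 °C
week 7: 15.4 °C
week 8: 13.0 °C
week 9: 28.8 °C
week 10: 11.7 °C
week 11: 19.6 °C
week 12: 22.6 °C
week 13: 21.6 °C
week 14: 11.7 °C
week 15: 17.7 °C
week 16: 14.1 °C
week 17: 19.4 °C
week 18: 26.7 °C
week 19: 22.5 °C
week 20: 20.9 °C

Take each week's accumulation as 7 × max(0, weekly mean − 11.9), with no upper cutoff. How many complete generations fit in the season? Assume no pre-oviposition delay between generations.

Weekly DD (7 × max(0, T̄ − 11.9)): 83.3, 30.1, 95.2, 59.5, 119.0, 29.4, 24.5, 7.7, 118.3, 0.0, 53.9, 74.9, 67.9, 0.0, 40.6, 15.4, 52.5, 103.6, 74.2, 63.0.
Season total = 1113.0 DD.
Complete generations = ⌊1113.0 / 514⌋ = 2.

2 generations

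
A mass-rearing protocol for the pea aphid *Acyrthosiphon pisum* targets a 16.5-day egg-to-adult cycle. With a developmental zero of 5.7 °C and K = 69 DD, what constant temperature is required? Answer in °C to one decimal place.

Required daily accumulation = 69 / 16.5 = 4.182 DD/day.
T = T_base + 4.182 = 5.7 + 4.182 = 9.882 ≈ 9.9 °C.

9.9 °C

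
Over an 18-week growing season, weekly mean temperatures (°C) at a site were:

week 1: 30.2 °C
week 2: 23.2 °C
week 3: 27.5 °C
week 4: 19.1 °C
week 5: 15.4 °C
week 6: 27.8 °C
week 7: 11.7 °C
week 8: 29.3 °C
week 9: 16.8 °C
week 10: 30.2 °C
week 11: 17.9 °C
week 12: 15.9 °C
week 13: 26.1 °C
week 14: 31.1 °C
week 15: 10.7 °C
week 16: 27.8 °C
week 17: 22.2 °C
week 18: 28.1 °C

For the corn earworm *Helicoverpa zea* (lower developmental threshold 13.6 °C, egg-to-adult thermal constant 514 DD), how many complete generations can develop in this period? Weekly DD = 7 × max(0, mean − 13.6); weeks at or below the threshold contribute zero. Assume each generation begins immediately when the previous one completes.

2 generations

Weekly DD (7 × max(0, T̄ − 13.6)): 116.2, 67.2, 97.3, 38.5, 12.6, 99.4, 0.0, 109.9, 22.4, 116.2, 30.1, 16.1, 87.5, 122.5, 0.0, 99.4, 60.2, 101.5.
Season total = 1197.0 DD.
Complete generations = ⌊1197.0 / 514⌋ = 2.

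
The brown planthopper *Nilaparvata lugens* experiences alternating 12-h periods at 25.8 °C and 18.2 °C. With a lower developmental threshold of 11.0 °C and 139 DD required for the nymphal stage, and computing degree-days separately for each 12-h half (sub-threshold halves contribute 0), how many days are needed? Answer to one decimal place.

12.6 days

Day half: max(0, 25.8 − 11.0) × 0.5 = 14.8 × 0.5 = 7.40 DD.
Night half: max(0, 18.2 − 11.0) × 0.5 = 7.2 × 0.5 = 3.60 DD.
Per 24 h: 11.00 DD/day.
Duration = 139 / 11.00 = 12.636 ≈ 12.6 days.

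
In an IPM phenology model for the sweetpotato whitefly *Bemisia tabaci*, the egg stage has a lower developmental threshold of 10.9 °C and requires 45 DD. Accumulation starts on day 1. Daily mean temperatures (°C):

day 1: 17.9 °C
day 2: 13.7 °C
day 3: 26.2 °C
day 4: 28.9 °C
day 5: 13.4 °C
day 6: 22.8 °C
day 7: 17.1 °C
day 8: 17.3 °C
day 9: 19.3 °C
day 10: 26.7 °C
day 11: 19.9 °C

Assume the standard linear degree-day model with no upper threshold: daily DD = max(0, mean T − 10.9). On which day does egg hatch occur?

day 5

Daily DD above 10.9 °C: 7.0, 2.8, 15.3, 18.0, 2.5, 11.9, 6.2, 6.4, 8.4, 15.8, 9.0.
Cumulative: 7.0, 9.8, 25.1, 43.1, 45.6, 57.5, 63.7, 70.1, 78.5, 94.3, 103.3.
The total first reaches 45 DD on day 5.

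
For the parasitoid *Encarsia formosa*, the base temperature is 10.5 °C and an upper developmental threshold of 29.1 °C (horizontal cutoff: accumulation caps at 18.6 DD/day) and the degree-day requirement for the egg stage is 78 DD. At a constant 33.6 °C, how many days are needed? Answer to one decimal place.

Temperature 33.6 °C exceeds the upper threshold, so daily accumulation caps at 29.1 − 10.5 = 18.6 DD/day.
Duration = 78 / 18.6 = 4.194 ≈ 4.2 days.

4.2 days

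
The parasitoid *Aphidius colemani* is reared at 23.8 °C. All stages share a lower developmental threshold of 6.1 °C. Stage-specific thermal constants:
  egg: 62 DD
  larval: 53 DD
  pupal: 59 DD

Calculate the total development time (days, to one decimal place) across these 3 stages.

Daily accumulation at 23.8 °C = 23.8 − 6.1 = 17.7 DD/day.
Total K = 62 + 53 + 59 = 174 DD.
Total duration = 174 / 17.7 = 9.831 ≈ 9.8 days.

9.8 days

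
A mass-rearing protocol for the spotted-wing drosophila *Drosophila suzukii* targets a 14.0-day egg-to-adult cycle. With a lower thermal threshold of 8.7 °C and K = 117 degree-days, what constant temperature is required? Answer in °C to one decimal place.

Required daily accumulation = 117 / 14.0 = 8.357 DD/day.
T = T_base + 8.357 = 8.7 + 8.357 = 17.057 ≈ 17.1 °C.

17.1 °C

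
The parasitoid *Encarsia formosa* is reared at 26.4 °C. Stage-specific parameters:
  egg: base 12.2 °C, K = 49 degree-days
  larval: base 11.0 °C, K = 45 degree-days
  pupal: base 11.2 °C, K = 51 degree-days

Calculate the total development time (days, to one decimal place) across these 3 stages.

egg: 49 / (26.4 − 12.2) = 49 / 14.2 = 3.451 d.
larval: 45 / (26.4 − 11.0) = 45 / 15.4 = 2.922 d.
pupal: 51 / (26.4 − 11.2) = 51 / 15.2 = 3.355 d.
Sum = 9.728 ≈ 9.7 days.

9.7 days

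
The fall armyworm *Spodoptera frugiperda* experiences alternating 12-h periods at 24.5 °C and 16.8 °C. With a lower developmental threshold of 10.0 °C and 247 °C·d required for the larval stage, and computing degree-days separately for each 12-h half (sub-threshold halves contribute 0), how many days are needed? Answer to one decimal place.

23.2 days

Day half: max(0, 24.5 − 10.0) × 0.5 = 14.5 × 0.5 = 7.25 DD.
Night half: max(0, 16.8 − 10.0) × 0.5 = 6.8 × 0.5 = 3.40 DD.
Per 24 h: 10.65 DD/day.
Duration = 247 / 10.65 = 23.192 ≈ 23.2 days.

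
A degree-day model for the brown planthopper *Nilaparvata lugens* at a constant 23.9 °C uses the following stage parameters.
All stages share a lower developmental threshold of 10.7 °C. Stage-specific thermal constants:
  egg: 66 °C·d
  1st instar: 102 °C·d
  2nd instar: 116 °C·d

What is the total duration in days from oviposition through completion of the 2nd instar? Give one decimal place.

Daily accumulation at 23.9 °C = 23.9 − 10.7 = 13.2 DD/day.
Total K = 66 + 102 + 116 = 284 DD.
Total duration = 284 / 13.2 = 21.515 ≈ 21.5 days.

21.5 days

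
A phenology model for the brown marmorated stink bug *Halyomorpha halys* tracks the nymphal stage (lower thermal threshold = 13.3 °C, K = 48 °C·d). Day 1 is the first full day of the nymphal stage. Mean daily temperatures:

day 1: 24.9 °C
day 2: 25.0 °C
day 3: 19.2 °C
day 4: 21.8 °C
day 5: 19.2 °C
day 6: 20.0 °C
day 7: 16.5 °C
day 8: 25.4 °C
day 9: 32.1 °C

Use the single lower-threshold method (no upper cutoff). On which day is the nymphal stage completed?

Daily DD above 13.3 °C: 11.6, 11.7, 5.9, 8.5, 5.9, 6.7, 3.2, 12.1, 18.8.
Cumulative: 11.6, 23.3, 29.2, 37.7, 43.6, 50.3, 53.5, 65.6, 84.4.
The total first reaches 48 DD on day 6.

day 6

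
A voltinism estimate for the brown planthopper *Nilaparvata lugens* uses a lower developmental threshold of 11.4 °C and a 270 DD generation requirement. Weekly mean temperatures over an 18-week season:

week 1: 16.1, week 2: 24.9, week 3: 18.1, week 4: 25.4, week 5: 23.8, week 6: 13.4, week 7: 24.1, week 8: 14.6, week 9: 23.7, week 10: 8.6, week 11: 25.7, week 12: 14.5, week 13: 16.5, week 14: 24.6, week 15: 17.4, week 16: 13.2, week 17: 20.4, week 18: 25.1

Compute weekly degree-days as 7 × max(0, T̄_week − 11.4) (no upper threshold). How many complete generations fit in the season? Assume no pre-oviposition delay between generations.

3 generations

Weekly DD (7 × max(0, T̄ − 11.4)): 32.9, 94.5, 46.9, 98.0, 86.8, 14.0, 88.9, 22.4, 86.1, 0.0, 100.1, 21.7, 35.7, 92.4, 42.0, 12.6, 63.0, 95.9.
Season total = 1033.9 DD.
Complete generations = ⌊1033.9 / 270⌋ = 3.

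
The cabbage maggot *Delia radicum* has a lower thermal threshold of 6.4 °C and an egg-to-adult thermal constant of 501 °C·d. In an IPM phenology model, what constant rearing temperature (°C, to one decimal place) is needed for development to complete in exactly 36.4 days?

Required daily accumulation = 501 / 36.4 = 13.764 DD/day.
T = T_base + 13.764 = 6.4 + 13.764 = 20.164 ≈ 20.2 °C.

20.2 °C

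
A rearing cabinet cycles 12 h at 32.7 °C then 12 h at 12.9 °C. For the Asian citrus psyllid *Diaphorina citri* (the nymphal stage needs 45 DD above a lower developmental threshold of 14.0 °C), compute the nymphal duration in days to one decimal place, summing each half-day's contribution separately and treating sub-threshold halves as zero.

Day half: max(0, 32.7 − 14.0) × 0.5 = 18.7 × 0.5 = 9.35 DD.
Night half: max(0, 12.9 − 14.0) × 0.5 = 0.0 × 0.5 = 0.00 DD.
Per 24 h: 9.35 DD/day.
Duration = 45 / 9.35 = 4.813 ≈ 4.8 days.

4.8 days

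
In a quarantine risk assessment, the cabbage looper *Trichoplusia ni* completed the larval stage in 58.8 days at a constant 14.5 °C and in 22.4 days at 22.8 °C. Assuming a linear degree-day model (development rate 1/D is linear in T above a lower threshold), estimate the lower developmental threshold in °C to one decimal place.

Linear rate model ⇒ the product D·(T − T_b) is constant across temperatures.
58.8·(14.5 − T_b) = 22.4·(22.8 − T_b)
T_b = (58.8·14.5 − 22.4·22.8) / (58.8 − 22.4) = 341.88 / 36.4 = 9.392 °C ≈ 9.4 °C.

9.4 °C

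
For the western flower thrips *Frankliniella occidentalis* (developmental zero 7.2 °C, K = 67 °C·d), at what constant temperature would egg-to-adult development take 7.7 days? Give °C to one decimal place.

15.9 °C

Required daily accumulation = 67 / 7.7 = 8.701 DD/day.
T = T_base + 8.701 = 7.2 + 8.701 = 15.901 ≈ 15.9 °C.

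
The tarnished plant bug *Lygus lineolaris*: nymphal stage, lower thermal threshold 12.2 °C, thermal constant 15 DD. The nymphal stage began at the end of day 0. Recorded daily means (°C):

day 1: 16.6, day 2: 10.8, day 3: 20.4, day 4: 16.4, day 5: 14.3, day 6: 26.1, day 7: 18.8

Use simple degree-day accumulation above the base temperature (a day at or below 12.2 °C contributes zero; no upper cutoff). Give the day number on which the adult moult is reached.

day 4

Daily DD above 12.2 °C: 4.4, 0.0, 8.2, 4.2, 2.1, 13.9, 6.6.
Cumulative: 4.4, 4.4, 12.6, 16.8, 18.9, 32.8, 39.4.
The total first reaches 15 DD on day 4.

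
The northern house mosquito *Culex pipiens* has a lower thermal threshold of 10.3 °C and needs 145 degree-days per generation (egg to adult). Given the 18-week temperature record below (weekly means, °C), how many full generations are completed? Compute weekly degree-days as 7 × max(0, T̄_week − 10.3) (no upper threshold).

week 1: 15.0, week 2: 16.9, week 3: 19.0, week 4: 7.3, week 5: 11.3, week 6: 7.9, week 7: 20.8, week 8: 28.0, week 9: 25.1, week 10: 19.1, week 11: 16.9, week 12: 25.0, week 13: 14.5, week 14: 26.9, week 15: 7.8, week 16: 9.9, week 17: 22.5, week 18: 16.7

6 generations

Weekly DD (7 × max(0, T̄ − 10.3)): 32.9, 46.2, 60.9, 0.0, 7.0, 0.0, 73.5, 123.9, 103.6, 61.6, 46.2, 102.9, 29.4, 116.2, 0.0, 0.0, 85.4, 44.8.
Season total = 934.5 DD.
Complete generations = ⌊934.5 / 145⌋ = 6.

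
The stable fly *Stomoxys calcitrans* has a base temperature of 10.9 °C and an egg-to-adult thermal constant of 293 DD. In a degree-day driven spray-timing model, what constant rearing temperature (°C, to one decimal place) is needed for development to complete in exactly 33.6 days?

19.6 °C

Required daily accumulation = 293 / 33.6 = 8.720 DD/day.
T = T_base + 8.720 = 10.9 + 8.720 = 19.620 ≈ 19.6 °C.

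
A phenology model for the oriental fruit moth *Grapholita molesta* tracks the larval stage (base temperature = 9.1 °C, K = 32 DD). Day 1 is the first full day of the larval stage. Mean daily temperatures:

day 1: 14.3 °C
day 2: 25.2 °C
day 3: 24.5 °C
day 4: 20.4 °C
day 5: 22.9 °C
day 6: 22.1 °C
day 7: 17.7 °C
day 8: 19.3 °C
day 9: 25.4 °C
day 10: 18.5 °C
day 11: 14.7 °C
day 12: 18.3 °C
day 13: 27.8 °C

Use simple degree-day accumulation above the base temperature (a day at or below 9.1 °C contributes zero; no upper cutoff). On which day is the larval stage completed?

Daily DD above 9.1 °C: 5.2, 16.1, 15.4, 11.3, 13.8, 13.0, 8.6, 10.2, 16.3, 9.4, 5.6, 9.2, 18.7.
Cumulative: 5.2, 21.3, 36.7, 48.0, 61.8, 74.8, 83.4, 93.6, 109.9, 119.3, 124.9, 134.1, 152.8.
The total first reaches 32 DD on day 3.

day 3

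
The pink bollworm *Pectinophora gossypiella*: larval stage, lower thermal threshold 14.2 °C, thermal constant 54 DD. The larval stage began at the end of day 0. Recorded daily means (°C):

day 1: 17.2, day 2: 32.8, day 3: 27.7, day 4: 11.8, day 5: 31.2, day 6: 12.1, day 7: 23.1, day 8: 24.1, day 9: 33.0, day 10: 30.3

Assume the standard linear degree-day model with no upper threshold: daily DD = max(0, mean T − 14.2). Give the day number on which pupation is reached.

Daily DD above 14.2 °C: 3.0, 18.6, 13.5, 0.0, 17.0, 0.0, 8.9, 9.9, 18.8, 16.1.
Cumulative: 3.0, 21.6, 35.1, 35.1, 52.1, 52.1, 61.0, 70.9, 89.7, 105.8.
The total first reaches 54 DD on day 7.

day 7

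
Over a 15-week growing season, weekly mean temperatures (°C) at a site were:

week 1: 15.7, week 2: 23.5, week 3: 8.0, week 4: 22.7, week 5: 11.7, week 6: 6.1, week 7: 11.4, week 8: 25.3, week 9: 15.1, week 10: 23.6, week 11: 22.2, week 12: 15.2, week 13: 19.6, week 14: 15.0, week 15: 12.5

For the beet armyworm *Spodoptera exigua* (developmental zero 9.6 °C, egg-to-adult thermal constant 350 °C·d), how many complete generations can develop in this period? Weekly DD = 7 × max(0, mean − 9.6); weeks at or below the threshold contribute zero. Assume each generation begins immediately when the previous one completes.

2 generations

Weekly DD (7 × max(0, T̄ − 9.6)): 42.7, 97.3, 0.0, 91.7, 14.7, 0.0, 12.6, 109.9, 38.5, 98.0, 88.2, 39.2, 70.0, 37.8, 20.3.
Season total = 760.9 DD.
Complete generations = ⌊760.9 / 350⌋ = 2.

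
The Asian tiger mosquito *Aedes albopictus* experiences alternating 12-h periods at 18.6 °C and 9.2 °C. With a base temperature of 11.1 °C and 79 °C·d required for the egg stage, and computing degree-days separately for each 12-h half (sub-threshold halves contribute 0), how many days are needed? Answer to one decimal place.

Day half: max(0, 18.6 − 11.1) × 0.5 = 7.5 × 0.5 = 3.75 DD.
Night half: max(0, 9.2 − 11.1) × 0.5 = 0.0 × 0.5 = 0.00 DD.
Per 24 h: 3.75 DD/day.
Duration = 79 / 3.75 = 21.067 ≈ 21.1 days.

21.1 days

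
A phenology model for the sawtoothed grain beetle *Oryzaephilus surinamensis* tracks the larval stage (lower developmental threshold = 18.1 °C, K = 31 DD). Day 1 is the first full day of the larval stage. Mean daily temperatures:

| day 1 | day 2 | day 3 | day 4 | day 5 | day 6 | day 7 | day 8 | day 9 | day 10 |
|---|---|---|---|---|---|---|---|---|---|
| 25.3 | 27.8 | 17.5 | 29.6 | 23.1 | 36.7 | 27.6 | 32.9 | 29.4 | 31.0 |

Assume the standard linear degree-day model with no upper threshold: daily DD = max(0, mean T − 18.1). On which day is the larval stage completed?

day 5

Daily DD above 18.1 °C: 7.2, 9.7, 0.0, 11.5, 5.0, 18.6, 9.5, 14.8, 11.3, 12.9.
Cumulative: 7.2, 16.9, 16.9, 28.4, 33.4, 52.0, 61.5, 76.3, 87.6, 100.5.
The total first reaches 31 DD on day 5.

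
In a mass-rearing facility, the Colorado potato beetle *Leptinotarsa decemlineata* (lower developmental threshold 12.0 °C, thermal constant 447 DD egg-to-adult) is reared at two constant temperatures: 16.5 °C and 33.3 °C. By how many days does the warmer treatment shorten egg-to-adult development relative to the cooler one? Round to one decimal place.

At 16.5 °C: 447 / (16.5 − 12.0) = 447 / 4.5 = 99.333 d.
At 33.3 °C: 447 / (33.3 − 12.0) = 447 / 21.3 = 20.986 d.
Difference = |99.333 − 20.986| = 78.347 ≈ 78.3 days.

78.3 days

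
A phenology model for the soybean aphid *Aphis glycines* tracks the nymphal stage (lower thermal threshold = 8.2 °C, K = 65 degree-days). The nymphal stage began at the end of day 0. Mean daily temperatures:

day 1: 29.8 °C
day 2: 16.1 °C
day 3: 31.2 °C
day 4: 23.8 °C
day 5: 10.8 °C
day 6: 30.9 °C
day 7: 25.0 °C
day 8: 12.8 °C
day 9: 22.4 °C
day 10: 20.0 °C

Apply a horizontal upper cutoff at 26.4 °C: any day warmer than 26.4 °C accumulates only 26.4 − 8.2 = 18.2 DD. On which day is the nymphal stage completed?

Daily DD above 8.2 °C (capped at 18.2): 18.2, 7.9, 18.2, 15.6, 2.6, 18.2, 16.8, 4.6, 14.2, 11.8.
Cumulative: 18.2, 26.1, 44.3, 59.9, 62.5, 80.7, 97.5, 102.1, 116.3, 128.1.
The total first reaches 65 DD on day 6.

day 6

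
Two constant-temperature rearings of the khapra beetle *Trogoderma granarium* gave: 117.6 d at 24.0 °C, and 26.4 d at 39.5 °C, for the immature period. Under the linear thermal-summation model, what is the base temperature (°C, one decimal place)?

Equal thermal constants: D₁(T₁ − T_b) = D₂(T₂ − T_b).
117.6·(24.0 − T_b) = 26.4·(39.5 − T_b)
T_b = (117.6·24.0 − 26.4·39.5) / (117.6 − 26.4) = 1779.60 / 91.2 = 19.513 °C ≈ 19.5 °C.

19.5 °C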